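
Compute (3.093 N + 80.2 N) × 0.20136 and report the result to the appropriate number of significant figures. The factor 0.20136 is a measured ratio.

16.8 N

3.093 N + 80.2 N = 83.293 N; the sum is limited to 1 decimal place (3 s.f.).
Carrying full precision, 83.293 × 0.20136 = 16.77187848 N; 0.20136 has 5 s.f., so the result keeps min(3, 5) = 3 s.f.
Rounded to 3 significant figures: 16.8 N.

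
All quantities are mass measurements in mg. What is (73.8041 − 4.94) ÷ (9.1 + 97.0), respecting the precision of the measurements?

6.490 × 10^-1

73.8041 − 4.94 = 68.8641, limited to 2 d.p. → 4 s.f.; 9.1 + 97.0 = 106.1, limited to 1 d.p. → 4 s.f.
Carrying full precision, 68.8641 ÷ 106.1 = 0.649049010368…; keep min(4, 4) = 4 s.f.
Rounded to 4 significant figures: 6.490 × 10^-1.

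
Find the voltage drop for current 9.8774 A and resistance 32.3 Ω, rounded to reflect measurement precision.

319 V

voltage drop = 9.8774 A × 32.3 Ω = 319.04002 V.
9.8774 has 5 significant figures; 32.3 has 3.
Division/multiplication keeps the fewest: 3 significant figures.
Rounded: 319 V.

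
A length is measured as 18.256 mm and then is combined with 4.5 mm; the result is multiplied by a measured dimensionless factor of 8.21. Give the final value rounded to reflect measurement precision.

18.256 mm + 4.5 mm = 22.756 mm; the sum is limited to 1 decimal place (3 s.f.).
Carrying full precision, 22.756 × 8.21 = 186.82676 mm; 8.21 has 3 s.f., so the result keeps min(3, 3) = 3 s.f.
Rounded to 3 significant figures: 187 mm.

187 mm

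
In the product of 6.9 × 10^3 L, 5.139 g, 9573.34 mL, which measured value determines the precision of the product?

6.9 × 10^3 L

6.9 × 10^3 L → 2 s.f.; 5.139 g → 4 s.f.; 9573.34 mL → 6 s.f.
The fewest is 2 significant figures, from 6.9 × 10^3 L.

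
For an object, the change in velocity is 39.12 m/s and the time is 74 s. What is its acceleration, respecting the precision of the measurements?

0.53 m/s²

acceleration = 39.12 m/s ÷ 74 s = 0.528648648649… m/s².
39.12 has 4 significant figures; 74 has 2.
Division/multiplication keeps the fewest: 2 significant figures.
Rounded: 0.53 m/s².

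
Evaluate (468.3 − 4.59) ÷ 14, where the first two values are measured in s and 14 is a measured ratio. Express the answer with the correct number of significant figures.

33 s

468.3 s − 4.59 s = 463.71 s; the difference is limited to 1 decimal place (4 s.f.).
Carrying full precision, 463.71 ÷ 14 = 33.1221428571… s; 14 has 2 s.f., so the result keeps min(4, 2) = 2 s.f.
Rounded to 2 significant figures: 33 s.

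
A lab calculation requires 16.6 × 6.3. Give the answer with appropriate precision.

1.0 × 10^2

16.6 × 6.3 = 104.58
Multiplication/division keeps the fewest significant figures: 16.6 → 3 s.f., 6.3 → 2 s.f.; limit is 2.
Rounded to 2 significant figures: 1.0 × 10^2.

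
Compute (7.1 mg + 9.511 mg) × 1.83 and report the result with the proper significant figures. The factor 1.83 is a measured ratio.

30.4 mg

7.1 mg + 9.511 mg = 16.611 mg; the sum is limited to 1 decimal place (3 s.f.).
Carrying full precision, 16.611 × 1.83 = 30.39813 mg; 1.83 has 3 s.f., so the result keeps min(3, 3) = 3 s.f.
Rounded to 3 significant figures: 30.4 mg.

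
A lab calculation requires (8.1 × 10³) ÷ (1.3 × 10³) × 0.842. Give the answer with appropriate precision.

(8.1 × 10³) ÷ (1.3 × 10³) × 0.842 = 5.24630769231…
Multiplication/division keeps the fewest significant figures: 8.1 × 10³ → 2 s.f., 1.3 × 10³ → 2 s.f., 0.842 → 3 s.f.; limit is 2.
Rounded to 2 significant figures: 5.2.

5.2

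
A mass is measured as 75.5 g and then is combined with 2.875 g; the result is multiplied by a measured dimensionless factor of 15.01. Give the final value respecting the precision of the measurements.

1.18 × 10³ g

75.5 g + 2.875 g = 78.375 g; the sum is limited to 1 decimal place (3 s.f.).
Carrying full precision, 78.375 × 15.01 = 1176.40875 g; 15.01 has 4 s.f., so the result keeps min(3, 4) = 3 s.f.
Rounded to 3 significant figures: 1.18 × 10³ g.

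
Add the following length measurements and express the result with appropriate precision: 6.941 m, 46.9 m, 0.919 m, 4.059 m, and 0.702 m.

6.941 m + 46.9 m + 0.919 m + 4.059 m + 0.702 m = 59.521 m.
Addition/subtraction keeps the fewest decimal places: 6.941 → 3 decimal places, 46.9 → 1 decimal place, 0.919 → 3 decimal places, 4.059 → 3 decimal places, 0.702 → 3 decimal places; limit is 1.
Rounded to 1 decimal place: 59.5 m.

59.5 m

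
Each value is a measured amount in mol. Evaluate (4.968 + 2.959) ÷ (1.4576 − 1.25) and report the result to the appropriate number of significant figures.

4.968 + 2.959 = 7.927, limited to 3 d.p. → 4 s.f.; 1.4576 − 1.25 = 0.2076, limited to 2 d.p. → 2 s.f.
Carrying full precision, 7.927 ÷ 0.2076 = 38.1840077071…; keep min(4, 2) = 2 s.f.
Rounded to 2 significant figures: 38.

38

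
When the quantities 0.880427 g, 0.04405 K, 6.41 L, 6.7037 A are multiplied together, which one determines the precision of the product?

0.880427 g → 6 s.f.; 0.04405 K → 4 s.f.; 6.41 L → 3 s.f.; 6.7037 A → 5 s.f.
The fewest is 3 significant figures, from 6.41 L.

6.41 L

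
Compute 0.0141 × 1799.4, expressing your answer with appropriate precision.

0.0141 × 1799.4 = 25.37154
Multiplication/division keeps the fewest significant figures: 0.0141 → 3 s.f., 1799.4 → 5 s.f.; limit is 3.
Rounded to 3 significant figures: 25.4.

25.4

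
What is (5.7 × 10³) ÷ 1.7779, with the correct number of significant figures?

3.2 × 10³

(5.7 × 10³) ÷ 1.7779 = 3206.02958547…
Multiplication/division keeps the fewest significant figures: 5.7 × 10³ → 2 s.f., 1.7779 → 5 s.f.; limit is 2.
Rounded to 2 significant figures: 3.2 × 10³.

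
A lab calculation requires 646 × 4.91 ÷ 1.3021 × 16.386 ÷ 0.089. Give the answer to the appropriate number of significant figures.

646 × 4.91 ÷ 1.3021 × 16.386 ÷ 0.089 = 448489.846221…
Multiplication/division keeps the fewest significant figures: 646 → 3 s.f., 4.91 → 3 s.f., 1.3021 → 5 s.f., 16.386 → 5 s.f., 0.089 → 2 s.f.; limit is 2.
Rounded to 2 significant figures: 4.5 × 10⁵.

4.5 × 10⁵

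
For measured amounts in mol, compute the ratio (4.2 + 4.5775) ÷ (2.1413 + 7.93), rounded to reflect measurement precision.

0.87

4.2 + 4.5775 = 8.7775, limited to 1 d.p. → 2 s.f.; 2.1413 + 7.93 = 10.0713, limited to 2 d.p. → 4 s.f.
Carrying full precision, 8.7775 ÷ 10.0713 = 0.871535948686…; keep min(2, 4) = 2 s.f.
Rounded to 2 significant figures: 0.87.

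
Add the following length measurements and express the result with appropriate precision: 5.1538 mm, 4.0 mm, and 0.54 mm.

5.1538 mm + 4.0 mm + 0.54 mm = 9.6938 mm.
Addition/subtraction keeps the fewest decimal places: 5.1538 → 4 decimal places, 4.0 → 1 decimal place, 0.54 → 2 decimal places; limit is 1.
Rounded to 1 decimal place: 9.7 mm.

9.7 mm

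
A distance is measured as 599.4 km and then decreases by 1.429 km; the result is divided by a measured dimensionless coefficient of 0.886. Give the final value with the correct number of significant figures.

599.4 km − 1.429 km = 597.971 km; the difference is limited to 1 decimal place (4 s.f.).
Carrying full precision, 597.971 ÷ 0.886 = 674.910835214… km; 0.886 has 3 s.f., so the result keeps min(4, 3) = 3 s.f.
Rounded to 3 significant figures: 675 km.

675 km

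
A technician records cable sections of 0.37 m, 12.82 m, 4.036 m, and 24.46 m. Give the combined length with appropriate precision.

0.37 m + 12.82 m + 4.036 m + 24.46 m = 41.686 m.
Addition/subtraction keeps the fewest decimal places: 0.37 → 2 decimal places, 12.82 → 2 decimal places, 4.036 → 3 decimal places, 24.46 → 2 decimal places; limit is 2.
Rounded to 2 decimal places: 41.69 m.

41.69 m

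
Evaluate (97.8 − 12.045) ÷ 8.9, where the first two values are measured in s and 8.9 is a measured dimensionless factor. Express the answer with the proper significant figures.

97.8 s − 12.045 s = 85.755 s; the difference is limited to 1 decimal place (3 s.f.).
Carrying full precision, 85.755 ÷ 8.9 = 9.63539325843… s; 8.9 has 2 s.f., so the result keeps min(3, 2) = 2 s.f.
Rounded to 2 significant figures: 9.6 s.

9.6 s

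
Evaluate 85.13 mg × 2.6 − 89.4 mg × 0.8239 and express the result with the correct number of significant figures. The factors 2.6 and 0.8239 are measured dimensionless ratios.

85.13 × 2.6 = 221.338 → 2.2 × 10² mg (2 s.f., last digit at the 10^1 place).
89.4 × 0.8239 = 73.65666 → 73.7 mg (3 s.f., last digit at the 10^-1 place).
Difference: 147.68134 mg; keep the coarser place, 10^1.
Result: 1.5 × 10² mg.

1.5 × 10² mg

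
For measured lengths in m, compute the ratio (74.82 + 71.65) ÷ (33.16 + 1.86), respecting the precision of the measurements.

74.82 + 71.65 = 146.47, limited to 2 d.p. → 5 s.f.; 33.16 + 1.86 = 35.02, limited to 2 d.p. → 4 s.f.
Carrying full precision, 146.47 ÷ 35.02 = 4.18246716162…; keep min(5, 4) = 4 s.f.
Rounded to 4 significant figures: 4.182.

4.182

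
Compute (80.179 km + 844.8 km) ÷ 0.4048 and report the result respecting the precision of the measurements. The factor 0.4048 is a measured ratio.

2285 km

80.179 km + 844.8 km = 924.979 km; the sum is limited to 1 decimal place (4 s.f.).
Carrying full precision, 924.979 ÷ 0.4048 = 2285.02717391… km; 0.4048 has 4 s.f., so the result keeps min(4, 4) = 4 s.f.
Rounded to 4 significant figures: 2285 km.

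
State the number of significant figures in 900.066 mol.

900.066: zeros between nonzero digits are significant.

6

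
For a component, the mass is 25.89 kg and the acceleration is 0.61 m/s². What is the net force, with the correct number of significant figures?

16 N

net force = 25.89 kg × 0.61 m/s² = 15.7929 N.
25.89 has 4 significant figures; 0.61 has 2.
Division/multiplication keeps the fewest: 2 significant figures.
Rounded: 16 N.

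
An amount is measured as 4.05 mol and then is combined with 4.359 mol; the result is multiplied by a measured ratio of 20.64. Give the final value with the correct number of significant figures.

4.05 mol + 4.359 mol = 8.409 mol; the sum is limited to 2 decimal places (3 s.f.).
Carrying full precision, 8.409 × 20.64 = 173.56176 mol; 20.64 has 4 s.f., so the result keeps min(3, 4) = 3 s.f.
Rounded to 3 significant figures: 174 mol.

174 mol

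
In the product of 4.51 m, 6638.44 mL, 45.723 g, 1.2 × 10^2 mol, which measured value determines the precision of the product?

1.2 × 10^2 mol

4.51 m → 3 s.f.; 6638.44 mL → 6 s.f.; 45.723 g → 5 s.f.; 1.2 × 10^2 mol → 2 s.f.
The fewest is 2 significant figures, from 1.2 × 10^2 mol.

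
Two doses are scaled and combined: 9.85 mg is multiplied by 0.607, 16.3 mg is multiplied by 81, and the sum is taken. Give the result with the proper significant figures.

1.3 × 10^3 mg

9.85 × 0.607 = 5.97895 → 5.98 mg (3 s.f., last digit at the 10^-2 place).
16.3 × 81 = 1320.3 → 1.3 × 10^3 mg (2 s.f., last digit at the 10^2 place).
Sum: 1326.27895 mg; keep the coarser place, 10^2.
Result: 1.3 × 10^3 mg.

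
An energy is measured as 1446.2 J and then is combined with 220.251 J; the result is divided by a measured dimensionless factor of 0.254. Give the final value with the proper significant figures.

1446.2 J + 220.251 J = 1666.451 J; the sum is limited to 1 decimal place (5 s.f.).
Carrying full precision, 1666.451 ÷ 0.254 = 6560.83070866… J; 0.254 has 3 s.f., so the result keeps min(5, 3) = 3 s.f.
Rounded to 3 significant figures: 6.56 × 10^3 J.

6.56 × 10^3 J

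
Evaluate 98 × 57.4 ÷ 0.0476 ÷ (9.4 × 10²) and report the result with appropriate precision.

98 × 57.4 ÷ 0.0476 ÷ (9.4 × 10²) = 125.719649562…
Multiplication/division keeps the fewest significant figures: 98 → 2 s.f., 57.4 → 3 s.f., 0.0476 → 3 s.f., 9.4 × 10² → 2 s.f.; limit is 2.
Rounded to 2 significant figures: 1.3 × 10².

1.3 × 10²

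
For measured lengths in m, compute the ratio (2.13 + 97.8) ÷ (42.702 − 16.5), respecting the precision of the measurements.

2.13 + 97.8 = 99.93, limited to 1 d.p. → 3 s.f.; 42.702 − 16.5 = 26.202, limited to 1 d.p. → 3 s.f.
Carrying full precision, 99.93 ÷ 26.202 = 3.81383100527…; keep min(3, 3) = 3 s.f.
Rounded to 3 significant figures: 3.81.

3.81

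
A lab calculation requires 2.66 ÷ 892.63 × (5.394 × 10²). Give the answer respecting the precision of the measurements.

2.66 ÷ 892.63 × (5.394 × 10²) = 1.60738939986…
Multiplication/division keeps the fewest significant figures: 2.66 → 3 s.f., 892.63 → 5 s.f., 5.394 × 10² → 4 s.f.; limit is 3.
Rounded to 3 significant figures: 1.61.

1.61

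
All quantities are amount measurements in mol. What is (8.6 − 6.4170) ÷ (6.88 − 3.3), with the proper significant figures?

0.61

8.6 − 6.4170 = 2.1830, limited to 1 d.p. → 2 s.f.; 6.88 − 3.3 = 3.58, limited to 1 d.p. → 2 s.f.
Carrying full precision, 2.1830 ÷ 3.58 = 0.609776536313…; keep min(2, 2) = 2 s.f.
Rounded to 2 significant figures: 0.61.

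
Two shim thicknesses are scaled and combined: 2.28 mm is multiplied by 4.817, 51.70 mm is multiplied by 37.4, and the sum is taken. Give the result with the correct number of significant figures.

2.28 × 4.817 = 10.98276 → 11.0 mm (3 s.f., last digit at the 10^-1 place).
51.70 × 37.4 = 1933.58 → 1.93 × 10^3 mm (3 s.f., last digit at the 10^1 place).
Sum: 1944.56276 mm; keep the coarser place, 10^1.
Result: 1.94 × 10^3 mm.

1.94 × 10^3 mm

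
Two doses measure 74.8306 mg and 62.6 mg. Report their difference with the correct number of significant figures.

12.2 mg

74.8306 mg − 62.6 mg = 12.2306 mg.
Addition/subtraction keeps the fewest decimal places: 74.8306 → 4 decimal places, 62.6 → 1 decimal place; limit is 1.
Rounded to 1 decimal place: 12.2 mg.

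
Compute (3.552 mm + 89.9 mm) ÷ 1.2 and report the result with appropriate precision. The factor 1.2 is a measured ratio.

3.552 mm + 89.9 mm = 93.452 mm; the sum is limited to 1 decimal place (3 s.f.).
Carrying full precision, 93.452 ÷ 1.2 = 77.8766666667… mm; 1.2 has 2 s.f., so the result keeps min(3, 2) = 2 s.f.
Rounded to 2 significant figures: 78 mm.

78 mm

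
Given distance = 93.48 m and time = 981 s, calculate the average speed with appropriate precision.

average speed = 93.48 m ÷ 981 s = 0.0952905198777… m/s.
93.48 has 4 significant figures; 981 has 3.
Division/multiplication keeps the fewest: 3 significant figures.
Rounded: 9.53 × 10^-2 m/s.

9.53 × 10^-2 m/s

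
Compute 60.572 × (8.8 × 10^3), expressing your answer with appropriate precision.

60.572 × (8.8 × 10^3) = 533033.6
Multiplication/division keeps the fewest significant figures: 60.572 → 5 s.f., 8.8 × 10^3 → 2 s.f.; limit is 2.
Rounded to 2 significant figures: 5.3 × 10^5.

5.3 × 10^5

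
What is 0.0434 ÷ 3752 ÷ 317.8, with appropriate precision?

0.0434 ÷ 3752 ÷ 317.8 = 3.6397621709 × 10^-8…
Multiplication/division keeps the fewest significant figures: 0.0434 → 3 s.f., 3752 → 4 s.f., 317.8 → 4 s.f.; limit is 3.
Rounded to 3 significant figures: 3.64 × 10^-8.

3.64 × 10^-8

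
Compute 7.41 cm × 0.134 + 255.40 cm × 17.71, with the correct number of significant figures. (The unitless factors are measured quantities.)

4.524 × 10^3 cm

7.41 × 0.134 = 0.99294 → 0.993 cm (3 s.f., last digit at the 10^-3 place).
255.40 × 17.71 = 4523.134 → 4523 cm (4 s.f., last digit at the 10^0 place).
Sum: 4524.12694 cm; keep the coarser place, 10^0.
Result: 4.524 × 10^3 cm.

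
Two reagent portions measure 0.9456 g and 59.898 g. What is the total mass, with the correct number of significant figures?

60.844 g

0.9456 g + 59.898 g = 60.8436 g.
Addition/subtraction keeps the fewest decimal places: 0.9456 → 4 decimal places, 59.898 → 3 decimal places; limit is 3.
Rounded to 3 decimal places: 60.844 g.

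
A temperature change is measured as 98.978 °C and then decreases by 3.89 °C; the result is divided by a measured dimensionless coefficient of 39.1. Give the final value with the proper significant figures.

2.43 °C

98.978 °C − 3.89 °C = 95.088 °C; the difference is limited to 2 decimal places (4 s.f.).
Carrying full precision, 95.088 ÷ 39.1 = 2.43191815857… °C; 39.1 has 3 s.f., so the result keeps min(4, 3) = 3 s.f.
Rounded to 3 significant figures: 2.43 °C.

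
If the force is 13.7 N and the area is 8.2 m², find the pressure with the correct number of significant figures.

pressure = 13.7 N ÷ 8.2 m² = 1.67073170732… Pa.
13.7 has 3 significant figures; 8.2 has 2.
Division/multiplication keeps the fewest: 2 significant figures.
Rounded: 1.7 Pa.

1.7 Pa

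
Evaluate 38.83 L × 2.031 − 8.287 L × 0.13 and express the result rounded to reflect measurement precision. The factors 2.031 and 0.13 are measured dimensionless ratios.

77.8 L

38.83 × 2.031 = 78.86373 → 78.86 L (4 s.f., last digit at the 10^-2 place).
8.287 × 0.13 = 1.07731 → 1.1 L (2 s.f., last digit at the 10^-1 place).
Difference: 77.78642 L; keep the coarser place, 10^-1.
Result: 77.8 L.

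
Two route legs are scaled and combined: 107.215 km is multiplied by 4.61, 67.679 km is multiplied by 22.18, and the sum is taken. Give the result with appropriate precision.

107.215 × 4.61 = 494.26115 → 494 km (3 s.f., last digit at the 10^0 place).
67.679 × 22.18 = 1501.12022 → 1501 km (4 s.f., last digit at the 10^0 place).
Sum: 1995.38137 km; keep the coarser place, 10^0.
Result: 1995 km.

1995 km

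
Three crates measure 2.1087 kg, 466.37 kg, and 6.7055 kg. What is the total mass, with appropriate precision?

4.7518 × 10² kg

2.1087 kg + 466.37 kg + 6.7055 kg = 475.1842 kg.
Addition/subtraction keeps the fewest decimal places: 2.1087 → 4 decimal places, 466.37 → 2 decimal places, 6.7055 → 4 decimal places; limit is 2.
Rounded to 2 decimal places: 4.7518 × 10² kg.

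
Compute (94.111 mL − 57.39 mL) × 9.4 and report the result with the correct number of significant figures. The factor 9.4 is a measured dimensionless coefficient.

3.5 × 10^2 mL

94.111 mL − 57.39 mL = 36.721 mL; the difference is limited to 2 decimal places (4 s.f.).
Carrying full precision, 36.721 × 9.4 = 345.1774 mL; 9.4 has 2 s.f., so the result keeps min(4, 2) = 2 s.f.
Rounded to 2 significant figures: 3.5 × 10^2 mL.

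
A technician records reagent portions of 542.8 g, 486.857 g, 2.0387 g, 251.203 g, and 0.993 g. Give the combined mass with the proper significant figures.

542.8 g + 486.857 g + 2.0387 g + 251.203 g + 0.993 g = 1283.8917 g.
Addition/subtraction keeps the fewest decimal places: 542.8 → 1 decimal place, 486.857 → 3 decimal places, 2.0387 → 4 decimal places, 251.203 → 3 decimal places, 0.993 → 3 decimal places; limit is 1.
Rounded to 1 decimal place: 1283.9 g.

1283.9 g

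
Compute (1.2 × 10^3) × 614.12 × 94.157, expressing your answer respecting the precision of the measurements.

6.9 × 10^7

(1.2 × 10^3) × 614.12 × 94.157 = 69388436.208
Multiplication/division keeps the fewest significant figures: 1.2 × 10^3 → 2 s.f., 614.12 → 5 s.f., 94.157 → 5 s.f.; limit is 2.
Rounded to 2 significant figures: 6.9 × 10^7.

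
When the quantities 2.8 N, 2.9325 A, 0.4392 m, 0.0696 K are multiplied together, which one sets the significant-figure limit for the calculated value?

2.8 N

2.8 N → 2 s.f.; 2.9325 A → 5 s.f.; 0.4392 m → 4 s.f.; 0.0696 K → 3 s.f.
The fewest is 2 significant figures, from 2.8 N.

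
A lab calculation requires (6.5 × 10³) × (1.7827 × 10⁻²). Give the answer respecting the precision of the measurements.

(6.5 × 10³) × (1.7827 × 10⁻²) = 115.8755
Multiplication/division keeps the fewest significant figures: 6.5 × 10³ → 2 s.f., 1.7827 × 10⁻² → 5 s.f.; limit is 2.
Rounded to 2 significant figures: 1.2 × 10².

1.2 × 10²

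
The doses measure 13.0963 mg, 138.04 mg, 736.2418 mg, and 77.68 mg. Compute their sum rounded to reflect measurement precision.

965.06 mg

13.0963 mg + 138.04 mg + 736.2418 mg + 77.68 mg = 965.0581 mg.
Addition/subtraction keeps the fewest decimal places: 13.0963 → 4 decimal places, 138.04 → 2 decimal places, 736.2418 → 4 decimal places, 77.68 → 2 decimal places; limit is 2.
Rounded to 2 decimal places: 965.06 mg.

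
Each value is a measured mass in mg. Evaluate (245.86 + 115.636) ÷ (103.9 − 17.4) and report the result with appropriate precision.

4.18

245.86 + 115.636 = 361.496, limited to 2 d.p. → 5 s.f.; 103.9 − 17.4 = 86.5, limited to 1 d.p. → 3 s.f.
Carrying full precision, 361.496 ÷ 86.5 = 4.17914450867…; keep min(5, 3) = 3 s.f.
Rounded to 3 significant figures: 4.18.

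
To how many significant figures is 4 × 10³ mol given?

4 × 10³: in scientific notation every digit of the coefficient is significant.

1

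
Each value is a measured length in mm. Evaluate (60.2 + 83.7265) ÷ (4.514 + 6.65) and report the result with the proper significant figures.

12.89

60.2 + 83.7265 = 143.9265, limited to 1 d.p. → 4 s.f.; 4.514 + 6.65 = 11.164, limited to 2 d.p. → 4 s.f.
Carrying full precision, 143.9265 ÷ 11.164 = 12.8920189896…; keep min(4, 4) = 4 s.f.
Rounded to 4 significant figures: 12.89.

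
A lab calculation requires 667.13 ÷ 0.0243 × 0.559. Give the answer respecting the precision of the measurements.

667.13 ÷ 0.0243 × 0.559 = 15346.7353909…
Multiplication/division keeps the fewest significant figures: 667.13 → 5 s.f., 0.0243 → 3 s.f., 0.559 → 3 s.f.; limit is 3.
Rounded to 3 significant figures: 1.53 × 10^4.

1.53 × 10^4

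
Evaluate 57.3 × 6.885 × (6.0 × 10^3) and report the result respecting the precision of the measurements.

57.3 × 6.885 × (6.0 × 10^3) = 2367063
Multiplication/division keeps the fewest significant figures: 57.3 → 3 s.f., 6.885 → 4 s.f., 6.0 × 10^3 → 2 s.f.; limit is 2.
Rounded to 2 significant figures: 2.4 × 10^6.

2.4 × 10^6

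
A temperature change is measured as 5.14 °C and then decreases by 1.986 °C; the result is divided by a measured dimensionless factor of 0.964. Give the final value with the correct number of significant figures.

3.27 °C

5.14 °C − 1.986 °C = 3.154 °C; the difference is limited to 2 decimal places (3 s.f.).
Carrying full precision, 3.154 ÷ 0.964 = 3.27178423237… °C; 0.964 has 3 s.f., so the result keeps min(3, 3) = 3 s.f.
Rounded to 3 significant figures: 3.27 °C.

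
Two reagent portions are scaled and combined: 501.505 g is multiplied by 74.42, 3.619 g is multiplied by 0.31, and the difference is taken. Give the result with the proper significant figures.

501.505 × 74.42 = 37322.0021 → 3.732 × 10^4 g (4 s.f., last digit at the 10^1 place).
3.619 × 0.31 = 1.12189 → 1.1 g (2 s.f., last digit at the 10^-1 place).
Difference: 37320.88021 g; keep the coarser place, 10^1.
Result: 3.732 × 10^4 g.

3.732 × 10^4 g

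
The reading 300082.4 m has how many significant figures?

300082.4: zeros between nonzero digits are significant.

7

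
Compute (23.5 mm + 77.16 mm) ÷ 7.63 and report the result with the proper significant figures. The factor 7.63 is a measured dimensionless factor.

23.5 mm + 77.16 mm = 100.66 mm; the sum is limited to 1 decimal place (4 s.f.).
Carrying full precision, 100.66 ÷ 7.63 = 13.1926605505… mm; 7.63 has 3 s.f., so the result keeps min(4, 3) = 3 s.f.
Rounded to 3 significant figures: 13.2 mm.

13.2 mm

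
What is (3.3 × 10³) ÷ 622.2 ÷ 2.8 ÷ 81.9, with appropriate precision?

(3.3 × 10³) ÷ 622.2 ÷ 2.8 ÷ 81.9 = 0.0231282088287…
Multiplication/division keeps the fewest significant figures: 3.3 × 10³ → 2 s.f., 622.2 → 4 s.f., 2.8 → 2 s.f., 81.9 → 3 s.f.; limit is 2.
Rounded to 2 significant figures: 0.023.

0.023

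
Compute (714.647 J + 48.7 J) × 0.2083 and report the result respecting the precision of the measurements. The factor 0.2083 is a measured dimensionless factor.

159.0 J

714.647 J + 48.7 J = 763.347 J; the sum is limited to 1 decimal place (4 s.f.).
Carrying full precision, 763.347 × 0.2083 = 159.0051801 J; 0.2083 has 4 s.f., so the result keeps min(4, 4) = 4 s.f.
Rounded to 4 significant figures: 159.0 J.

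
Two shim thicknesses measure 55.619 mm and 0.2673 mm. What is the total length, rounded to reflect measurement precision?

55.619 mm + 0.2673 mm = 55.8863 mm.
Addition/subtraction keeps the fewest decimal places: 55.619 → 3 decimal places, 0.2673 → 4 decimal places; limit is 3.
Rounded to 3 decimal places: 55.886 mm.

55.886 mm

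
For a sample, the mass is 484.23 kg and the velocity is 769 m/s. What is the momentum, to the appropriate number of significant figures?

3.72 × 10^5 kg·m/s

momentum = 484.23 kg × 769 m/s = 372372.87 kg·m/s.
484.23 has 5 significant figures; 769 has 3.
Division/multiplication keeps the fewest: 3 significant figures.
Rounded: 3.72 × 10^5 kg·m/s.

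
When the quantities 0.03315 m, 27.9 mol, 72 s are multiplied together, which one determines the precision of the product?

72 s

0.03315 m → 4 s.f.; 27.9 mol → 3 s.f.; 72 s → 2 s.f.
The fewest is 2 significant figures, from 72 s.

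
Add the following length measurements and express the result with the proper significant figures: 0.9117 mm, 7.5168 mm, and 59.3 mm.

67.7 mm

0.9117 mm + 7.5168 mm + 59.3 mm = 67.7285 mm.
Addition/subtraction keeps the fewest decimal places: 0.9117 → 4 decimal places, 7.5168 → 4 decimal places, 59.3 → 1 decimal place; limit is 1.
Rounded to 1 decimal place: 67.7 mm.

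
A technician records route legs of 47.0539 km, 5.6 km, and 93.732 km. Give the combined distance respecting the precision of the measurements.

146.4 km

47.0539 km + 5.6 km + 93.732 km = 146.3859 km.
Addition/subtraction keeps the fewest decimal places: 47.0539 → 4 decimal places, 5.6 → 1 decimal place, 93.732 → 3 decimal places; limit is 1.
Rounded to 1 decimal place: 146.4 km.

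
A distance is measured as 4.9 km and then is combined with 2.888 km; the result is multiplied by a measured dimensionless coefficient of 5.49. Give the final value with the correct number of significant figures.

43 km

4.9 km + 2.888 km = 7.788 km; the sum is limited to 1 decimal place (2 s.f.).
Carrying full precision, 7.788 × 5.49 = 42.75612 km; 5.49 has 3 s.f., so the result keeps min(2, 3) = 2 s.f.
Rounded to 2 significant figures: 43 km.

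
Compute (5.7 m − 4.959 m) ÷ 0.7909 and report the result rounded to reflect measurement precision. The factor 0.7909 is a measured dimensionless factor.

5.7 m − 4.959 m = 0.741 m; the difference is limited to 1 decimal place (1 s.f.).
Carrying full precision, 0.741 ÷ 0.7909 = 0.936907320774… m; 0.7909 has 4 s.f., so the result keeps min(1, 4) = 1 s.f.
Rounded to 1 significant figure: 9 × 10^-1 m.

9 × 10^-1 m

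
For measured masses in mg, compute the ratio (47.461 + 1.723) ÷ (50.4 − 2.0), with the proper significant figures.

1.02

47.461 + 1.723 = 49.184, limited to 3 d.p. → 5 s.f.; 50.4 − 2.0 = 48.4, limited to 1 d.p. → 3 s.f.
Carrying full precision, 49.184 ÷ 48.4 = 1.01619834711…; keep min(5, 3) = 3 s.f.
Rounded to 3 significant figures: 1.02.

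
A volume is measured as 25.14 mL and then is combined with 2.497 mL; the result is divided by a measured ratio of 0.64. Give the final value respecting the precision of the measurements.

25.14 mL + 2.497 mL = 27.637 mL; the sum is limited to 2 decimal places (4 s.f.).
Carrying full precision, 27.637 ÷ 0.64 = 43.1828125 mL; 0.64 has 2 s.f., so the result keeps min(4, 2) = 2 s.f.
Rounded to 2 significant figures: 43 mL.

43 mL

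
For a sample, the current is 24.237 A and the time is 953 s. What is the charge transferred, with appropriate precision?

charge transferred = 24.237 A × 953 s = 23097.861 C.
24.237 has 5 significant figures; 953 has 3.
Division/multiplication keeps the fewest: 3 significant figures.
Rounded: 2.31 × 10⁴ C.

2.31 × 10⁴ C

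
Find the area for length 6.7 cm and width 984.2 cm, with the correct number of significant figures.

area = 6.7 cm × 984.2 cm = 6594.14 cm².
6.7 has 2 significant figures; 984.2 has 4.
Division/multiplication keeps the fewest: 2 significant figures.
Rounded: 6.6 × 10^3 cm².

6.6 × 10^3 cm²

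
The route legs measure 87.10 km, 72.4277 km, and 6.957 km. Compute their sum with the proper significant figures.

166.48 km

87.10 km + 72.4277 km + 6.957 km = 166.4847 km.
Addition/subtraction keeps the fewest decimal places: 87.10 → 2 decimal places, 72.4277 → 4 decimal places, 6.957 → 3 decimal places; limit is 2.
Rounded to 2 decimal places: 166.48 km.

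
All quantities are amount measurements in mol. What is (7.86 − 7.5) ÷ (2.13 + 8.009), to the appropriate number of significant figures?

7.86 − 7.5 = 0.36, limited to 1 d.p. → 1 s.f.; 2.13 + 8.009 = 10.139, limited to 2 d.p. → 4 s.f.
Carrying full precision, 0.36 ÷ 10.139 = 0.0355064602032…; keep min(1, 4) = 1 s.f.
Rounded to 1 significant figure: 0.04.

0.04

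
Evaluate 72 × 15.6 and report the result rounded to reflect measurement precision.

72 × 15.6 = 1123.2
Multiplication/division keeps the fewest significant figures: 72 → 2 s.f., 15.6 → 3 s.f.; limit is 2.
Rounded to 2 significant figures: 1.1 × 10³.

1.1 × 10³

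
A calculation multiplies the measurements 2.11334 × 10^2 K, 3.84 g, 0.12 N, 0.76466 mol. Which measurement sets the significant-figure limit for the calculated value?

0.12 N

2.11334 × 10^2 K → 6 s.f.; 3.84 g → 3 s.f.; 0.12 N → 2 s.f.; 0.76466 mol → 5 s.f.
The fewest is 2 significant figures, from 0.12 N.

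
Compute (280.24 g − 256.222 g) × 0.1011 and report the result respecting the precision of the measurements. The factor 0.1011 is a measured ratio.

2.428 g

280.24 g − 256.222 g = 24.018 g; the difference is limited to 2 decimal places (4 s.f.).
Carrying full precision, 24.018 × 0.1011 = 2.4282198 g; 0.1011 has 4 s.f., so the result keeps min(4, 4) = 4 s.f.
Rounded to 4 significant figures: 2.428 g.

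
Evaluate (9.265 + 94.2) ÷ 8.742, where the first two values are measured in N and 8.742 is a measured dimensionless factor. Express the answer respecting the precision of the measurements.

9.265 N + 94.2 N = 103.465 N; the sum is limited to 1 decimal place (4 s.f.).
Carrying full precision, 103.465 ÷ 8.742 = 11.8353923587… N; 8.742 has 4 s.f., so the result keeps min(4, 4) = 4 s.f.
Rounded to 4 significant figures: 11.84 N.

11.84 N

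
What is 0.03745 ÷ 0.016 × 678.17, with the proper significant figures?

1.6 × 10^3

0.03745 ÷ 0.016 × 678.17 = 1587.34165625
Multiplication/division keeps the fewest significant figures: 0.03745 → 4 s.f., 0.016 → 2 s.f., 678.17 → 5 s.f.; limit is 2.
Rounded to 2 significant figures: 1.6 × 10^3.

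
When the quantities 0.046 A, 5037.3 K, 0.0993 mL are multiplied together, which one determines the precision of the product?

0.046 A → 2 s.f.; 5037.3 K → 5 s.f.; 0.0993 mL → 3 s.f.
The fewest is 2 significant figures, from 0.046 A.

0.046 A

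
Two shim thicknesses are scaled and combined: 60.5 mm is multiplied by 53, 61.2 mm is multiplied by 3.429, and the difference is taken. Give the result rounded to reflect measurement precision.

60.5 × 53 = 3206.5 → 3.2 × 10³ mm (2 s.f., last digit at the 10^2 place).
61.2 × 3.429 = 209.8548 → 2.10 × 10² mm (3 s.f., last digit at the 10^0 place).
Difference: 2996.6452 mm; keep the coarser place, 10^2.
Result: 3.0 × 10³ mm.

3.0 × 10³ mm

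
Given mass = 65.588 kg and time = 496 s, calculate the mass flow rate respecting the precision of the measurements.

0.132 kg/s

mass flow rate = 65.588 kg ÷ 496 s = 0.132233870968… kg/s.
65.588 has 5 significant figures; 496 has 3.
Division/multiplication keeps the fewest: 3 significant figures.
Rounded: 0.132 kg/s.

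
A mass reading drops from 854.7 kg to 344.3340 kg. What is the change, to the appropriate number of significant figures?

854.7 kg − 344.3340 kg = 510.3660 kg.
Addition/subtraction keeps the fewest decimal places: 854.7 → 1 decimal place, 344.3340 → 4 decimal places; limit is 1.
Rounded to 1 decimal place: 510.4 kg.

510.4 kg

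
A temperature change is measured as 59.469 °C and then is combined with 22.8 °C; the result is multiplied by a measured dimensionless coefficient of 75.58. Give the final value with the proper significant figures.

6.22 × 10^3 °C

59.469 °C + 22.8 °C = 82.269 °C; the sum is limited to 1 decimal place (3 s.f.).
Carrying full precision, 82.269 × 75.58 = 6217.89102 °C; 75.58 has 4 s.f., so the result keeps min(3, 4) = 3 s.f.
Rounded to 3 significant figures: 6.22 × 10^3 °C.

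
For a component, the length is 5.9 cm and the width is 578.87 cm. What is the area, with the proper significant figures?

3.4 × 10³ cm²

area = 5.9 cm × 578.87 cm = 3415.333 cm².
5.9 has 2 significant figures; 578.87 has 5.
Division/multiplication keeps the fewest: 2 significant figures.
Rounded: 3.4 × 10³ cm².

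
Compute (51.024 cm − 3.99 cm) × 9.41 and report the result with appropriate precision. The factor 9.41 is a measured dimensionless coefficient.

51.024 cm − 3.99 cm = 47.034 cm; the difference is limited to 2 decimal places (4 s.f.).
Carrying full precision, 47.034 × 9.41 = 442.58994 cm; 9.41 has 3 s.f., so the result keeps min(4, 3) = 3 s.f.
Rounded to 3 significant figures: 443 cm.

443 cm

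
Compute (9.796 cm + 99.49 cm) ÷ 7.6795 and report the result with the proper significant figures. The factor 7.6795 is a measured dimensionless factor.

14.231 cm

9.796 cm + 99.49 cm = 109.286 cm; the sum is limited to 2 decimal places (5 s.f.).
Carrying full precision, 109.286 ÷ 7.6795 = 14.2308744059… cm; 7.6795 has 5 s.f., so the result keeps min(5, 5) = 5 s.f.
Rounded to 5 significant figures: 14.231 cm.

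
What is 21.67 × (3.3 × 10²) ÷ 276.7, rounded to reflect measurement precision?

26

21.67 × (3.3 × 10²) ÷ 276.7 = 25.8442356343…
Multiplication/division keeps the fewest significant figures: 21.67 → 4 s.f., 3.3 × 10² → 2 s.f., 276.7 → 4 s.f.; limit is 2.
Rounded to 2 significant figures: 26.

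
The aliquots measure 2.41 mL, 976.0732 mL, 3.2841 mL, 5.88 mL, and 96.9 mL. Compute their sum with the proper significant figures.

2.41 mL + 976.0732 mL + 3.2841 mL + 5.88 mL + 96.9 mL = 1084.5473 mL.
Addition/subtraction keeps the fewest decimal places: 2.41 → 2 decimal places, 976.0732 → 4 decimal places, 3.2841 → 4 decimal places, 5.88 → 2 decimal places, 96.9 → 1 decimal place; limit is 1.
Rounded to 1 decimal place: 1084.5 mL.

1084.5 mL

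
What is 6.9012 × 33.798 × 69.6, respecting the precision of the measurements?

1.62 × 10⁴

6.9012 × 33.798 × 69.6 = 16233.974329…
Multiplication/division keeps the fewest significant figures: 6.9012 → 5 s.f., 33.798 → 5 s.f., 69.6 → 3 s.f.; limit is 3.
Rounded to 3 significant figures: 1.62 × 10⁴.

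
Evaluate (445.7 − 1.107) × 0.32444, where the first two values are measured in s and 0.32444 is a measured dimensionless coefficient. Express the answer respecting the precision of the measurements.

445.7 s − 1.107 s = 444.593 s; the difference is limited to 1 decimal place (4 s.f.).
Carrying full precision, 444.593 × 0.32444 = 144.24375292 s; 0.32444 has 5 s.f., so the result keeps min(4, 5) = 4 s.f.
Rounded to 4 significant figures: 144.2 s.

144.2 s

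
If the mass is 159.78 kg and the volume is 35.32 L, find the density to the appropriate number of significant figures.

density = 159.78 kg ÷ 35.32 L = 4.52378255946… kg/L.
159.78 has 5 significant figures; 35.32 has 4.
Division/multiplication keeps the fewest: 4 significant figures.
Rounded: 4.524 kg/L.

4.524 kg/L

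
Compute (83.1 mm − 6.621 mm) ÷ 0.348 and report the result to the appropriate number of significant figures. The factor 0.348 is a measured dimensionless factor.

83.1 mm − 6.621 mm = 76.479 mm; the difference is limited to 1 decimal place (3 s.f.).
Carrying full precision, 76.479 ÷ 0.348 = 219.767241379… mm; 0.348 has 3 s.f., so the result keeps min(3, 3) = 3 s.f.
Rounded to 3 significant figures: 220. mm.

220. mm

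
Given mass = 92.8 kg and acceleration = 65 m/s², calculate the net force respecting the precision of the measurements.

6.0 × 10³ N

net force = 92.8 kg × 65 m/s² = 6032 N.
92.8 has 3 significant figures; 65 has 2.
Division/multiplication keeps the fewest: 2 significant figures.
Rounded: 6.0 × 10³ N.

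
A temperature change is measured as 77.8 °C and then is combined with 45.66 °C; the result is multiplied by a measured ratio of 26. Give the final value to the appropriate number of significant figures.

77.8 °C + 45.66 °C = 123.46 °C; the sum is limited to 1 decimal place (4 s.f.).
Carrying full precision, 123.46 × 26 = 3209.96 °C; 26 has 2 s.f., so the result keeps min(4, 2) = 2 s.f.
Rounded to 2 significant figures: 3.2 × 10³ °C.

3.2 × 10³ °C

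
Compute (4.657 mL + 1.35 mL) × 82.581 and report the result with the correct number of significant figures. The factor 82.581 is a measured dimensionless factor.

496 mL

4.657 mL + 1.35 mL = 6.007 mL; the sum is limited to 2 decimal places (3 s.f.).
Carrying full precision, 6.007 × 82.581 = 496.064067 mL; 82.581 has 5 s.f., so the result keeps min(3, 5) = 3 s.f.
Rounded to 3 significant figures: 496 mL.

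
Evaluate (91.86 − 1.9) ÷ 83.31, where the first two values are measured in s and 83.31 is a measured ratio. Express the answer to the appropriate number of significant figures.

1.08 s

91.86 s − 1.9 s = 89.96 s; the difference is limited to 1 decimal place (3 s.f.).
Carrying full precision, 89.96 ÷ 83.31 = 1.07982235026… s; 83.31 has 4 s.f., so the result keeps min(3, 4) = 3 s.f.
Rounded to 3 significant figures: 1.08 s.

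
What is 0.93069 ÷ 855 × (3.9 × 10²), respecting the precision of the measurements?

0.42

0.93069 ÷ 855 × (3.9 × 10²) = 0.424525263158…
Multiplication/division keeps the fewest significant figures: 0.93069 → 5 s.f., 855 → 3 s.f., 3.9 × 10² → 2 s.f.; limit is 2.
Rounded to 2 significant figures: 0.42.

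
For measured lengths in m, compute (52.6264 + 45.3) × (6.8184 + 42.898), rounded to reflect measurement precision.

4.87 × 10^3 m²

52.6264 + 45.3 = 97.9264, limited to 1 d.p. → 3 s.f.; 6.8184 + 42.898 = 49.7164, limited to 3 d.p. → 5 s.f.
Carrying full precision, 97.9264 × 49.7164 = 4868.54807296; keep min(3, 5) = 3 s.f.
Rounded to 3 significant figures: 4.87 × 10^3 m².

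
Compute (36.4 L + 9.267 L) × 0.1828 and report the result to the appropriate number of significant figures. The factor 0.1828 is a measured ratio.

36.4 L + 9.267 L = 45.667 L; the sum is limited to 1 decimal place (3 s.f.).
Carrying full precision, 45.667 × 0.1828 = 8.3479276 L; 0.1828 has 4 s.f., so the result keeps min(3, 4) = 3 s.f.
Rounded to 3 significant figures: 8.35 L.

8.35 L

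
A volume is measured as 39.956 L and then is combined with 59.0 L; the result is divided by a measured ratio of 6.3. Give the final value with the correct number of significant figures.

16 L

39.956 L + 59.0 L = 98.956 L; the sum is limited to 1 decimal place (3 s.f.).
Carrying full precision, 98.956 ÷ 6.3 = 15.7073015873… L; 6.3 has 2 s.f., so the result keeps min(3, 2) = 2 s.f.
Rounded to 2 significant figures: 16 L.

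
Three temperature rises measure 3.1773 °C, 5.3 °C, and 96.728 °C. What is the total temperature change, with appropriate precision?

105.2 °C

3.1773 °C + 5.3 °C + 96.728 °C = 105.2053 °C.
Addition/subtraction keeps the fewest decimal places: 3.1773 → 4 decimal places, 5.3 → 1 decimal place, 96.728 → 3 decimal places; limit is 1.
Rounded to 1 decimal place: 105.2 °C.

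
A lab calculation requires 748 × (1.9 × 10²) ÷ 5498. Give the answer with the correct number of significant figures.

26

748 × (1.9 × 10²) ÷ 5498 = 25.8493997817…
Multiplication/division keeps the fewest significant figures: 748 → 3 s.f., 1.9 × 10² → 2 s.f., 5498 → 4 s.f.; limit is 2.
Rounded to 2 significant figures: 26.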